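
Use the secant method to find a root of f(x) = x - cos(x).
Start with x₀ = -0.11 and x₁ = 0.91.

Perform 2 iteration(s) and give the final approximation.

f(x) = x - cos(x)
x₀ = -0.11, x₁ = 0.91

Secant formula: x_{n+1} = x_n - f(x_n)(x_n - x_{n-1})/(f(x_n) - f(x_{n-1}))

Iteration 1:
  f(-0.110000) = -1.103956
  f(0.910000) = 0.296254
  x_2 = 0.910000 - 0.296254×(0.910000 - (-0.110000))/(0.296254 - (-1.103956))
       = 0.694190
Iteration 2:
  f(0.910000) = 0.296254
  f(0.694190) = -0.074382
  x_3 = 0.694190 - (-0.074382)×(0.694190 - 0.910000)/(-0.074382 - 0.296254)
       = 0.737500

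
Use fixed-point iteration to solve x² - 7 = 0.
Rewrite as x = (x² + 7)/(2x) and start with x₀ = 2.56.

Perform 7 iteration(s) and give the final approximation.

Equation: x² - 7 = 0
Fixed-point form: x = (x² + 7)/(2x)
x₀ = 2.56

x_1 = g(2.560000) = 2.647187
x_2 = g(2.647187) = 2.645752
x_3 = g(2.645752) = 2.645751
x_4 = g(2.645751) = 2.645751
x_5 = g(2.645751) = 2.645751
x_6 = g(2.645751) = 2.645751
x_7 = g(2.645751) = 2.645751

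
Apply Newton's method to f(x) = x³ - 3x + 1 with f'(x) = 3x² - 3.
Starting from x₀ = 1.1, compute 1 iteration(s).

f(x) = x³ - 3x + 1
f'(x) = 3x² - 3
x₀ = 1.1

Newton-Raphson formula: x_{n+1} = x_n - f(x_n)/f'(x_n)

Iteration 1:
  f(1.100000) = -0.969000
  f'(1.100000) = 0.630000
  x_1 = 1.100000 - (-0.969000)/0.630000 = 2.638095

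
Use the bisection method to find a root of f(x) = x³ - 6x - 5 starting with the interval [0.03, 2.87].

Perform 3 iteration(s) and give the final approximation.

f(x) = x³ - 6x - 5
Initial interval: [0.03, 2.87]

Iteration 1:
  c_1 = (0.030000 + 2.870000)/2 = 1.450000
  f(c_1) = f(1.450000) = -10.651375
  f(a) × f(c) ≥ 0, new interval: [1.450000, 2.870000]
Iteration 2:
  c_2 = (1.450000 + 2.870000)/2 = 2.160000
  f(c_2) = f(2.160000) = -7.882304
  f(a) × f(c) ≥ 0, new interval: [2.160000, 2.870000]
Iteration 3:
  c_3 = (2.160000 + 2.870000)/2 = 2.515000
  f(c_3) = f(2.515000) = -4.182059
  f(a) × f(c) ≥ 0, new interval: [2.515000, 2.870000]

After 3 iteration(s), the approximation is c_3 = 2.515000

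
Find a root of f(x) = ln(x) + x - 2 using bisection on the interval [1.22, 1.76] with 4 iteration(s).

f(x) = ln(x) + x - 2
Initial interval: [1.22, 1.76]

Iteration 1:
  c_1 = (1.220000 + 1.760000)/2 = 1.490000
  f(c_1) = f(1.490000) = -0.111224
  f(a) × f(c) ≥ 0, new interval: [1.490000, 1.760000]
Iteration 2:
  c_2 = (1.490000 + 1.760000)/2 = 1.625000
  f(c_2) = f(1.625000) = 0.110508
  f(a) × f(c) < 0, new interval: [1.490000, 1.625000]
Iteration 3:
  c_3 = (1.490000 + 1.625000)/2 = 1.557500
  f(c_3) = f(1.557500) = 0.000582
  f(a) × f(c) < 0, new interval: [1.490000, 1.557500]
Iteration 4:
  c_4 = (1.490000 + 1.557500)/2 = 1.523750
  f(c_4) = f(1.523750) = -0.055076
  f(a) × f(c) ≥ 0, new interval: [1.523750, 1.557500]

After 4 iteration(s), the approximation is c_4 = 1.523750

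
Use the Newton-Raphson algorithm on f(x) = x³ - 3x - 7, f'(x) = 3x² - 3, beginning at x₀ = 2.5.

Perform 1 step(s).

f(x) = x³ - 3x - 7
f'(x) = 3x² - 3
x₀ = 2.5

Newton-Raphson formula: x_{n+1} = x_n - f(x_n)/f'(x_n)

Iteration 1:
  f(2.500000) = 1.125000
  f'(2.500000) = 15.750000
  x_1 = 2.500000 - 1.125000/15.750000 = 2.428571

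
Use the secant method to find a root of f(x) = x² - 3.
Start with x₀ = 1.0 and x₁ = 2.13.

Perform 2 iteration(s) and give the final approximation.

f(x) = x² - 3
x₀ = 1.0, x₁ = 2.13

Secant formula: x_{n+1} = x_n - f(x_n)(x_n - x_{n-1})/(f(x_n) - f(x_{n-1}))

Iteration 1:
  f(1.000000) = -2.000000
  f(2.130000) = 1.536900
  x_2 = 2.130000 - 1.536900×(2.130000 - 1.000000)/(1.536900 - (-2.000000))
       = 1.638978
Iteration 2:
  f(2.130000) = 1.536900
  f(1.638978) = -0.313752
  x_3 = 1.638978 - (-0.313752)×(1.638978 - 2.130000)/(-0.313752 - 1.536900)
       = 1.722224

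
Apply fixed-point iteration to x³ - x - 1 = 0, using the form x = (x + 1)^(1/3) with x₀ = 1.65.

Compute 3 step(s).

Equation: x³ - x - 1 = 0
Fixed-point form: x = (x + 1)^(1/3)
x₀ = 1.65

x_1 = g(1.650000) = 1.383828
x_2 = g(1.383828) = 1.335852
x_3 = g(1.335852) = 1.326829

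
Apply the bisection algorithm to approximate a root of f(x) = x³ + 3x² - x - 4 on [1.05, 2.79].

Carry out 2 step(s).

f(x) = x³ + 3x² - x - 4
Initial interval: [1.05, 2.79]

Iteration 1:
  c_1 = (1.050000 + 2.790000)/2 = 1.920000
  f(c_1) = f(1.920000) = 12.217088
  f(a) × f(c) < 0, new interval: [1.050000, 1.920000]
Iteration 2:
  c_2 = (1.050000 + 1.920000)/2 = 1.485000
  f(c_2) = f(1.485000) = 4.405434
  f(a) × f(c) < 0, new interval: [1.050000, 1.485000]

After 2 iteration(s), the approximation is c_2 = 1.485000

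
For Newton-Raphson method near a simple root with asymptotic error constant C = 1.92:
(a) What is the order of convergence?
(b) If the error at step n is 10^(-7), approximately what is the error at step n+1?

(a) Newton-Raphson has quadratic (order 2) convergence near simple roots.
    This means |e_{n+1}| ≈ C|e_n|².

(b) With |e_n| = 10^(-7) and C = 1.92:
    |e_{n+1}| ≈ 1.92 × (10^(-7))² = 1.92 × 10^(-14)

(a) 2 (quadratic); (b) |e_{n+1}| ≈ 1.920e-14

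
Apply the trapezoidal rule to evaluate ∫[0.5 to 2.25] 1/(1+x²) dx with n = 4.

f(x) = 1/(1+x²)
a = 0.5, b = 2.25, n = 4
h = (b - a)/n = 0.437500

Trapezoidal rule: (h/2)[f(x₀) + 2f(x₁) + 2f(x₂) + ... + f(xₙ)]

x_0 = 0.5000, f(x_0) = 0.800000, coefficient = 1
x_1 = 0.9375, f(x_1) = 0.532225, coefficient = 2
x_2 = 1.3750, f(x_2) = 0.345946, coefficient = 2
x_3 = 1.8125, f(x_3) = 0.233364, coefficient = 2
x_4 = 2.2500, f(x_4) = 0.164948, coefficient = 1

I ≈ (0.437500/2) × 3.188017 = 0.697379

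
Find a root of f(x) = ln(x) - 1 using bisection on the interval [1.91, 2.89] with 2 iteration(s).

f(x) = ln(x) - 1
Initial interval: [1.91, 2.89]

Iteration 1:
  c_1 = (1.910000 + 2.890000)/2 = 2.400000
  f(c_1) = f(2.400000) = -0.124531
  f(a) × f(c) ≥ 0, new interval: [2.400000, 2.890000]
Iteration 2:
  c_2 = (2.400000 + 2.890000)/2 = 2.645000
  f(c_2) = f(2.645000) = -0.027329
  f(a) × f(c) ≥ 0, new interval: [2.645000, 2.890000]

After 2 iteration(s), the approximation is c_2 = 2.645000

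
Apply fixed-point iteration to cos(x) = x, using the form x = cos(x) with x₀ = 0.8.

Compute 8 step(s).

Equation: cos(x) = x
Fixed-point form: x = cos(x)
x₀ = 0.8

x_1 = g(0.800000) = 0.696707
x_2 = g(0.696707) = 0.766960
x_3 = g(0.766960) = 0.720024
x_4 = g(0.720024) = 0.751790
x_5 = g(0.751790) = 0.730468
x_6 = g(0.730468) = 0.744863
x_7 = g(0.744863) = 0.735181
x_8 = g(0.735181) = 0.741709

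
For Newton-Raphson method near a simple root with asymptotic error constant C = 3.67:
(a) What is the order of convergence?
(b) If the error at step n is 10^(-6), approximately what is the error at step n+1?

(a) Newton-Raphson has quadratic (order 2) convergence near simple roots.
    This means |e_{n+1}| ≈ C|e_n|².

(b) With |e_n| = 10^(-6) and C = 3.67:
    |e_{n+1}| ≈ 3.67 × (10^(-6))² = 3.67 × 10^(-12)

(a) 2 (quadratic); (b) |e_{n+1}| ≈ 3.670e-12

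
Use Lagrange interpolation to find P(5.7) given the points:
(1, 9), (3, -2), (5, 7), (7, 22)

Lagrange interpolation formula:
P(x) = Σ yᵢ × Lᵢ(x)
where Lᵢ(x) = Π_{j≠i} (x - xⱼ)/(xᵢ - xⱼ)

L_0(5.7) = (5.7 - 3)/(1 - 3) × (5.7 - 5)/(1 - 5) × (5.7 - 7)/(1 - 7) = 0.051188
L_1(5.7) = (5.7 - 1)/(3 - 1) × (5.7 - 5)/(3 - 5) × (5.7 - 7)/(3 - 7) = -0.267313
L_2(5.7) = (5.7 - 1)/(5 - 1) × (5.7 - 3)/(5 - 3) × (5.7 - 7)/(5 - 7) = 1.031062
L_3(5.7) = (5.7 - 1)/(7 - 1) × (5.7 - 3)/(7 - 3) × (5.7 - 5)/(7 - 5) = 0.185063

P(5.7) = 9×L_0(5.7) + (-2)×L_1(5.7) + 7×L_2(5.7) + 22×L_3(5.7)
P(5.7) = 12.284125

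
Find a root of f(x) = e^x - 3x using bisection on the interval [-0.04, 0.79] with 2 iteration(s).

f(x) = e^x - 3x
Initial interval: [-0.04, 0.79]

Iteration 1:
  c_1 = (-0.040000 + 0.790000)/2 = 0.375000
  f(c_1) = f(0.375000) = 0.329991
  f(a) × f(c) ≥ 0, new interval: [0.375000, 0.790000]
Iteration 2:
  c_2 = (0.375000 + 0.790000)/2 = 0.582500
  f(c_2) = f(0.582500) = 0.043009
  f(a) × f(c) ≥ 0, new interval: [0.582500, 0.790000]

After 2 iteration(s), the approximation is c_2 = 0.582500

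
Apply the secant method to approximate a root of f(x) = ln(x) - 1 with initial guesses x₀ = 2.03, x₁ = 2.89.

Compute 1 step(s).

f(x) = ln(x) - 1
x₀ = 2.03, x₁ = 2.89

Secant formula: x_{n+1} = x_n - f(x_n)(x_n - x_{n-1})/(f(x_n) - f(x_{n-1}))

Iteration 1:
  f(2.030000) = -0.291964
  f(2.890000) = 0.061257
  x_2 = 2.890000 - 0.061257×(2.890000 - 2.030000)/(0.061257 - (-0.291964))
       = 2.740856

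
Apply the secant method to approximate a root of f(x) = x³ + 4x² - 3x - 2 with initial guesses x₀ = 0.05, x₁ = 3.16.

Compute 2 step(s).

f(x) = x³ + 4x² - 3x - 2
x₀ = 0.05, x₁ = 3.16

Secant formula: x_{n+1} = x_n - f(x_n)(x_n - x_{n-1})/(f(x_n) - f(x_{n-1}))

Iteration 1:
  f(0.050000) = -2.139875
  f(3.160000) = 60.016896
  x_2 = 3.160000 - 60.016896×(3.160000 - 0.050000)/(60.016896 - (-2.139875))
       = 0.157068
Iteration 2:
  f(3.160000) = 60.016896
  f(0.157068) = -2.368648
  x_3 = 0.157068 - (-2.368648)×(0.157068 - 3.160000)/(-2.368648 - 60.016896)
       = 0.271083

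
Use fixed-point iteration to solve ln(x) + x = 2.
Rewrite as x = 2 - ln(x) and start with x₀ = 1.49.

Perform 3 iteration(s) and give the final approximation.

Equation: ln(x) + x = 2
Fixed-point form: x = 2 - ln(x)
x₀ = 1.49

x_1 = g(1.490000) = 1.601224
x_2 = g(1.601224) = 1.529232
x_3 = g(1.529232) = 1.575235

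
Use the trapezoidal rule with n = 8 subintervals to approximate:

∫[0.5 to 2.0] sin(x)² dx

f(x) = sin(x)²
a = 0.5, b = 2.0, n = 8
h = (b - a)/n = 0.187500

Trapezoidal rule: (h/2)[f(x₀) + 2f(x₁) + 2f(x₂) + ... + f(xₙ)]

x_0 = 0.5000, f(x_0) = 0.229849, coefficient = 1
x_1 = 0.6875, f(x_1) = 0.402726, coefficient = 2
x_2 = 0.8750, f(x_2) = 0.589123, coefficient = 2
x_3 = 1.0625, f(x_3) = 0.763133, coefficient = 2
x_4 = 1.2500, f(x_4) = 0.900572, coefficient = 2
x_5 = 1.4375, f(x_5) = 0.982337, coefficient = 2
x_6 = 1.6250, f(x_6) = 0.997065, coefficient = 2
x_7 = 1.8125, f(x_7) = 0.942708, coefficient = 2
x_8 = 2.0000, f(x_8) = 0.826822, coefficient = 1

I ≈ (0.187500/2) × 12.211999 = 1.144875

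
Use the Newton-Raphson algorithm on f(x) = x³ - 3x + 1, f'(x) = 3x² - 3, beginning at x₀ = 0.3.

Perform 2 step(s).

f(x) = x³ - 3x + 1
f'(x) = 3x² - 3
x₀ = 0.3

Newton-Raphson formula: x_{n+1} = x_n - f(x_n)/f'(x_n)

Iteration 1:
  f(0.300000) = 0.127000
  f'(0.300000) = -2.730000
  x_1 = 0.300000 - 0.127000/(-2.730000) = 0.346520
Iteration 2:
  f(0.346520) = 0.002048
  f'(0.346520) = -2.639771
  x_2 = 0.346520 - 0.002048/(-2.639771) = 0.347296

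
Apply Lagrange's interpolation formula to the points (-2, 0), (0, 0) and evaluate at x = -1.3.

Lagrange interpolation formula:
P(x) = Σ yᵢ × Lᵢ(x)
where Lᵢ(x) = Π_{j≠i} (x - xⱼ)/(xᵢ - xⱼ)

L_0(-1.3) = (-1.3 - 0)/(-2 - 0) = 0.650000
L_1(-1.3) = (-1.3 - (-2))/(0 - (-2)) = 0.350000

P(-1.3) = 0×L_0(-1.3) + 0×L_1(-1.3)
P(-1.3) = 0.000000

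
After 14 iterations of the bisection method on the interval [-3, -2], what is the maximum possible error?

Bisection error bound: |error| ≤ (b-a)/2^n
|error| ≤ (-2 - (-3))/2^14 = 1/2^14
|error| ≤ 0.0000610352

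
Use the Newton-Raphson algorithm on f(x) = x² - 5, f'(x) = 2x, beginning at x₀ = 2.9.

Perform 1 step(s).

f(x) = x² - 5
f'(x) = 2x
x₀ = 2.9

Newton-Raphson formula: x_{n+1} = x_n - f(x_n)/f'(x_n)

Iteration 1:
  f(2.900000) = 3.410000
  f'(2.900000) = 5.800000
  x_1 = 2.900000 - 3.410000/5.800000 = 2.312069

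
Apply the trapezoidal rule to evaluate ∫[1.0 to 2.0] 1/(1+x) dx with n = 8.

f(x) = 1/(1+x)
a = 1.0, b = 2.0, n = 8
h = (b - a)/n = 0.125000

Trapezoidal rule: (h/2)[f(x₀) + 2f(x₁) + 2f(x₂) + ... + f(xₙ)]

x_0 = 1.0000, f(x_0) = 0.500000, coefficient = 1
x_1 = 1.1250, f(x_1) = 0.470588, coefficient = 2
x_2 = 1.2500, f(x_2) = 0.444444, coefficient = 2
x_3 = 1.3750, f(x_3) = 0.421053, coefficient = 2
x_4 = 1.5000, f(x_4) = 0.400000, coefficient = 2
x_5 = 1.6250, f(x_5) = 0.380952, coefficient = 2
x_6 = 1.7500, f(x_6) = 0.363636, coefficient = 2
x_7 = 1.8750, f(x_7) = 0.347826, coefficient = 2
x_8 = 2.0000, f(x_8) = 0.333333, coefficient = 1

I ≈ (0.125000/2) × 6.490334 = 0.405646
Exact value: 0.405465
Error: 0.000181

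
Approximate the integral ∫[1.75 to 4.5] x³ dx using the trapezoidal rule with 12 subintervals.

f(x) = x³
a = 1.75, b = 4.5, n = 12
h = (b - a)/n = 0.229167

Trapezoidal rule: (h/2)[f(x₀) + 2f(x₁) + 2f(x₂) + ... + f(xₙ)]

x_0 = 1.7500, f(x_0) = 5.359375, coefficient = 1
x_1 = 1.9792, f(x_1) = 7.752595, coefficient = 2
x_2 = 2.2083, f(x_2) = 10.769459, coefficient = 2
x_3 = 2.4375, f(x_3) = 14.482178, coefficient = 2
x_4 = 2.6667, f(x_4) = 18.962963, coefficient = 2
x_5 = 2.8958, f(x_5) = 24.284026, coefficient = 2
x_6 = 3.1250, f(x_6) = 30.517578, coefficient = 2
x_7 = 3.3542, f(x_7) = 37.735831, coefficient = 2
x_8 = 3.5833, f(x_8) = 46.010995, coefficient = 2
x_9 = 3.8125, f(x_9) = 55.415283, coefficient = 2
x_10 = 4.0417, f(x_10) = 66.020906, coefficient = 2
x_11 = 4.2708, f(x_11) = 77.900074, coefficient = 2
x_12 = 4.5000, f(x_12) = 91.125000, coefficient = 1

I ≈ (0.229167/2) × 876.188151 = 100.396559
Exact value: 100.170898
Error: 0.225661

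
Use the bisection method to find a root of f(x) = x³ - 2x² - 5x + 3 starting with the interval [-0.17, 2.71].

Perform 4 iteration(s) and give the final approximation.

f(x) = x³ - 2x² - 5x + 3
Initial interval: [-0.17, 2.71]

Iteration 1:
  c_1 = (-0.170000 + 2.710000)/2 = 1.270000
  f(c_1) = f(1.270000) = -4.527417
  f(a) × f(c) < 0, new interval: [-0.170000, 1.270000]
Iteration 2:
  c_2 = (-0.170000 + 1.270000)/2 = 0.550000
  f(c_2) = f(0.550000) = -0.188625
  f(a) × f(c) < 0, new interval: [-0.170000, 0.550000]
Iteration 3:
  c_3 = (-0.170000 + 0.550000)/2 = 0.190000
  f(c_3) = f(0.190000) = 1.984659
  f(a) × f(c) ≥ 0, new interval: [0.190000, 0.550000]
Iteration 4:
  c_4 = (0.190000 + 0.550000)/2 = 0.370000
  f(c_4) = f(0.370000) = 0.926853
  f(a) × f(c) ≥ 0, new interval: [0.370000, 0.550000]

After 4 iteration(s), the approximation is c_4 = 0.370000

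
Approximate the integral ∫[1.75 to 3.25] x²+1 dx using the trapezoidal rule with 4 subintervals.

f(x) = x²+1
a = 1.75, b = 3.25, n = 4
h = (b - a)/n = 0.375000

Trapezoidal rule: (h/2)[f(x₀) + 2f(x₁) + 2f(x₂) + ... + f(xₙ)]

x_0 = 1.7500, f(x_0) = 4.062500, coefficient = 1
x_1 = 2.1250, f(x_1) = 5.515625, coefficient = 2
x_2 = 2.5000, f(x_2) = 7.250000, coefficient = 2
x_3 = 2.8750, f(x_3) = 9.265625, coefficient = 2
x_4 = 3.2500, f(x_4) = 11.562500, coefficient = 1

I ≈ (0.375000/2) × 59.687500 = 11.191406
Exact value: 11.156250
Error: 0.035156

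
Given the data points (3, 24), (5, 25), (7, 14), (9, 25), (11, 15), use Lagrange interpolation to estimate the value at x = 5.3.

Lagrange interpolation formula:
P(x) = Σ yᵢ × Lᵢ(x)
where Lᵢ(x) = Π_{j≠i} (x - xⱼ)/(xᵢ - xⱼ)

L_0(5.3) = (5.3 - 5)/(3 - 5) × (5.3 - 7)/(3 - 7) × (5.3 - 9)/(3 - 9) × (5.3 - 11)/(3 - 11) = -0.028010
L_1(5.3) = (5.3 - 3)/(5 - 3) × (5.3 - 7)/(5 - 7) × (5.3 - 9)/(5 - 9) × (5.3 - 11)/(5 - 11) = 0.858978
L_2(5.3) = (5.3 - 3)/(7 - 3) × (5.3 - 5)/(7 - 5) × (5.3 - 9)/(7 - 9) × (5.3 - 11)/(7 - 11) = 0.227377
L_3(5.3) = (5.3 - 3)/(9 - 3) × (5.3 - 5)/(9 - 5) × (5.3 - 7)/(9 - 7) × (5.3 - 11)/(9 - 11) = -0.069647
L_4(5.3) = (5.3 - 3)/(11 - 3) × (5.3 - 5)/(11 - 5) × (5.3 - 7)/(11 - 7) × (5.3 - 9)/(11 - 9) = 0.011302

P(5.3) = 24×L_0(5.3) + 25×L_1(5.3) + 14×L_2(5.3) + 25×L_3(5.3) + 15×L_4(5.3)
P(5.3) = 22.413845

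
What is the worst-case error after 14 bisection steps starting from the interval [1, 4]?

Bisection error bound: |error| ≤ (b-a)/2^n
|error| ≤ (4 - 1)/2^14 = 3/2^14
|error| ≤ 0.0001831055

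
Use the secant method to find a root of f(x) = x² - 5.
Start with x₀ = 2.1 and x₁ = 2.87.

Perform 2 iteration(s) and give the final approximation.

f(x) = x² - 5
x₀ = 2.1, x₁ = 2.87

Secant formula: x_{n+1} = x_n - f(x_n)(x_n - x_{n-1})/(f(x_n) - f(x_{n-1}))

Iteration 1:
  f(2.100000) = -0.590000
  f(2.870000) = 3.236900
  x_2 = 2.870000 - 3.236900×(2.870000 - 2.100000)/(3.236900 - (-0.590000))
       = 2.218712
Iteration 2:
  f(2.870000) = 3.236900
  f(2.218712) = -0.077316
  x_3 = 2.218712 - (-0.077316)×(2.218712 - 2.870000)/(-0.077316 - 3.236900)
       = 2.233906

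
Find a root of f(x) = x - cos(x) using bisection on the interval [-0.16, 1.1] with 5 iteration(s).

f(x) = x - cos(x)
Initial interval: [-0.16, 1.1]

Iteration 1:
  c_1 = (-0.160000 + 1.100000)/2 = 0.470000
  f(c_1) = f(0.470000) = -0.421568
  f(a) × f(c) ≥ 0, new interval: [0.470000, 1.100000]
Iteration 2:
  c_2 = (0.470000 + 1.100000)/2 = 0.785000
  f(c_2) = f(0.785000) = 0.077612
  f(a) × f(c) < 0, new interval: [0.470000, 0.785000]
Iteration 3:
  c_3 = (0.470000 + 0.785000)/2 = 0.627500
  f(c_3) = f(0.627500) = -0.181998
  f(a) × f(c) ≥ 0, new interval: [0.627500, 0.785000]
Iteration 4:
  c_4 = (0.627500 + 0.785000)/2 = 0.706250
  f(c_4) = f(0.706250) = -0.054551
  f(a) × f(c) ≥ 0, new interval: [0.706250, 0.785000]
Iteration 5:
  c_5 = (0.706250 + 0.785000)/2 = 0.745625
  f(c_5) = f(0.745625) = 0.010961
  f(a) × f(c) < 0, new interval: [0.706250, 0.745625]

After 5 iteration(s), the approximation is c_5 = 0.745625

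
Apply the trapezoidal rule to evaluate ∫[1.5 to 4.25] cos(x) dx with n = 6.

f(x) = cos(x)
a = 1.5, b = 4.25, n = 6
h = (b - a)/n = 0.458333

Trapezoidal rule: (h/2)[f(x₀) + 2f(x₁) + 2f(x₂) + ... + f(xₙ)]

x_0 = 1.5000, f(x_0) = 0.070737, coefficient = 1
x_1 = 1.9583, f(x_1) = -0.377909, coefficient = 2
x_2 = 2.4167, f(x_2) = -0.748549, coefficient = 2
x_3 = 2.8750, f(x_3) = -0.964674, coefficient = 2
x_4 = 3.3333, f(x_4) = -0.981674, coefficient = 2
x_5 = 3.7917, f(x_5) = -0.796039, coefficient = 2
x_6 = 4.2500, f(x_6) = -0.446087, coefficient = 1

I ≈ (0.458333/2) × -8.113040 = -1.859238
Exact value: -1.892484
Error: 0.033246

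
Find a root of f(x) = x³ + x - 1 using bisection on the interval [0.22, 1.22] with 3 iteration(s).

f(x) = x³ + x - 1
Initial interval: [0.22, 1.22]

Iteration 1:
  c_1 = (0.220000 + 1.220000)/2 = 0.720000
  f(c_1) = f(0.720000) = 0.093248
  f(a) × f(c) < 0, new interval: [0.220000, 0.720000]
Iteration 2:
  c_2 = (0.220000 + 0.720000)/2 = 0.470000
  f(c_2) = f(0.470000) = -0.426177
  f(a) × f(c) ≥ 0, new interval: [0.470000, 0.720000]
Iteration 3:
  c_3 = (0.470000 + 0.720000)/2 = 0.595000
  f(c_3) = f(0.595000) = -0.194355
  f(a) × f(c) ≥ 0, new interval: [0.595000, 0.720000]

After 3 iteration(s), the approximation is c_3 = 0.595000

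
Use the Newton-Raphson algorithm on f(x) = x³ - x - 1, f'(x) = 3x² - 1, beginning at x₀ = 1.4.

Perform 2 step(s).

f(x) = x³ - x - 1
f'(x) = 3x² - 1
x₀ = 1.4

Newton-Raphson formula: x_{n+1} = x_n - f(x_n)/f'(x_n)

Iteration 1:
  f(1.400000) = 0.344000
  f'(1.400000) = 4.880000
  x_1 = 1.400000 - 0.344000/4.880000 = 1.329508
Iteration 2:
  f(1.329508) = 0.020520
  f'(1.329508) = 4.302776
  x_2 = 1.329508 - 0.020520/4.302776 = 1.324739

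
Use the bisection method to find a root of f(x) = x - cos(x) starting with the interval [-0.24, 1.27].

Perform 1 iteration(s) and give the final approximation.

f(x) = x - cos(x)
Initial interval: [-0.24, 1.27]

Iteration 1:
  c_1 = (-0.240000 + 1.270000)/2 = 0.515000
  f(c_1) = f(0.515000) = -0.355293
  f(a) × f(c) ≥ 0, new interval: [0.515000, 1.270000]

After 1 iteration(s), the approximation is c_1 = 0.515000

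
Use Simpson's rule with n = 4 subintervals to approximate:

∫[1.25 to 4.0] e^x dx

f(x) = e^x
a = 1.25, b = 4.0, n = 4
h = (b - a)/n = 0.687500

Simpson's rule: (h/3)[f(x₀) + 4f(x₁) + 2f(x₂) + ... + f(xₙ)]

x_0 = 1.2500, f(x_0) = 3.490343, coefficient = 1
x_1 = 1.9375, f(x_1) = 6.941376, coefficient = 4
x_2 = 2.6250, f(x_2) = 13.804574, coefficient = 2
x_3 = 3.3125, f(x_3) = 27.453674, coefficient = 4
x_4 = 4.0000, f(x_4) = 54.598150, coefficient = 1

I ≈ (0.687500/3) × 223.277840 = 51.167838
Exact value: 51.107807
Error: 0.060031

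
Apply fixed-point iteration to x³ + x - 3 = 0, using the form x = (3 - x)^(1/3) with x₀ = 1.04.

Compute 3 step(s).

Equation: x³ + x - 3 = 0
Fixed-point form: x = (3 - x)^(1/3)
x₀ = 1.04

x_1 = g(1.040000) = 1.251465
x_2 = g(1.251465) = 1.204735
x_3 = g(1.204735) = 1.215373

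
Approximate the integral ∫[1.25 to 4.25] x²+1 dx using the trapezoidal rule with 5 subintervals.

f(x) = x²+1
a = 1.25, b = 4.25, n = 5
h = (b - a)/n = 0.600000

Trapezoidal rule: (h/2)[f(x₀) + 2f(x₁) + 2f(x₂) + ... + f(xₙ)]

x_0 = 1.2500, f(x_0) = 2.562500, coefficient = 1
x_1 = 1.8500, f(x_1) = 4.422500, coefficient = 2
x_2 = 2.4500, f(x_2) = 7.002500, coefficient = 2
x_3 = 3.0500, f(x_3) = 10.302500, coefficient = 2
x_4 = 3.6500, f(x_4) = 14.322500, coefficient = 2
x_5 = 4.2500, f(x_5) = 19.062500, coefficient = 1

I ≈ (0.600000/2) × 93.725000 = 28.117500
Exact value: 27.937500
Error: 0.180000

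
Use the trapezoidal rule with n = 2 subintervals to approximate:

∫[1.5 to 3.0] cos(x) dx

f(x) = cos(x)
a = 1.5, b = 3.0, n = 2
h = (b - a)/n = 0.750000

Trapezoidal rule: (h/2)[f(x₀) + 2f(x₁) + 2f(x₂) + ... + f(xₙ)]

x_0 = 1.5000, f(x_0) = 0.070737, coefficient = 1
x_1 = 2.2500, f(x_1) = -0.628174, coefficient = 2
x_2 = 3.0000, f(x_2) = -0.989992, coefficient = 1

I ≈ (0.750000/2) × -2.175603 = -0.815851
Exact value: -0.856375
Error: 0.040524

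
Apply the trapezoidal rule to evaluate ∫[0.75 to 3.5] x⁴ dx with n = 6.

f(x) = x⁴
a = 0.75, b = 3.5, n = 6
h = (b - a)/n = 0.458333

Trapezoidal rule: (h/2)[f(x₀) + 2f(x₁) + 2f(x₂) + ... + f(xₙ)]

x_0 = 0.7500, f(x_0) = 0.316406, coefficient = 1
x_1 = 1.2083, f(x_1) = 2.131803, coefficient = 2
x_2 = 1.6667, f(x_2) = 7.716049, coefficient = 2
x_3 = 2.1250, f(x_3) = 20.390869, coefficient = 2
x_4 = 2.5833, f(x_4) = 44.537085, coefficient = 2
x_5 = 3.0417, f(x_5) = 85.594621, coefficient = 2
x_6 = 3.5000, f(x_6) = 150.062500, coefficient = 1

I ≈ (0.458333/2) × 471.119762 = 107.964945
Exact value: 104.996289
Error: 2.968656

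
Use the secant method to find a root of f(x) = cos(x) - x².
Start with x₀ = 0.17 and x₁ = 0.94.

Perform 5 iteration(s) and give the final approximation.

f(x) = cos(x) - x²
x₀ = 0.17, x₁ = 0.94

Secant formula: x_{n+1} = x_n - f(x_n)(x_n - x_{n-1})/(f(x_n) - f(x_{n-1}))

Iteration 1:
  f(0.170000) = 0.956685
  f(0.940000) = -0.293812
  x_2 = 0.940000 - (-0.293812)×(0.940000 - 0.170000)/(-0.293812 - 0.956685)
       = 0.759084
Iteration 2:
  f(0.940000) = -0.293812
  f(0.759084) = 0.149259
  x_3 = 0.759084 - 0.149259×(0.759084 - 0.940000)/(0.149259 - (-0.293812))
       = 0.820030
Iteration 3:
  f(0.759084) = 0.149259
  f(0.820030) = 0.009751
  x_4 = 0.820030 - 0.009751×(0.820030 - 0.759084)/(0.009751 - 0.149259)
       = 0.824289
Iteration 4:
  f(0.820030) = 0.009751
  f(0.824289) = -0.000374
  x_5 = 0.824289 - (-0.000374)×(0.824289 - 0.820030)/(-0.000374 - 0.009751)
       = 0.824132
Iteration 5:
  f(0.824289) = -0.000374
  f(0.824132) = 0.000001
  x_6 = 0.824132 - 0.000001×(0.824132 - 0.824289)/(0.000001 - (-0.000374))
       = 0.824132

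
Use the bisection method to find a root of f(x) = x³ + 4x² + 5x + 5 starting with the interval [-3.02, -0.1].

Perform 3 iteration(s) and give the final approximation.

f(x) = x³ + 4x² + 5x + 5
Initial interval: [-3.02, -0.1]

Iteration 1:
  c_1 = (-3.020000 + (-0.100000))/2 = -1.560000
  f(c_1) = f(-1.560000) = 3.137984
  f(a) × f(c) < 0, new interval: [-3.020000, -1.560000]
Iteration 2:
  c_2 = (-3.020000 + (-1.560000))/2 = -2.290000
  f(c_2) = f(-2.290000) = 2.517411
  f(a) × f(c) < 0, new interval: [-3.020000, -2.290000]
Iteration 3:
  c_3 = (-3.020000 + (-2.290000))/2 = -2.655000
  f(c_3) = f(-2.655000) = 1.205939
  f(a) × f(c) < 0, new interval: [-3.020000, -2.655000]

After 3 iteration(s), the approximation is c_3 = -2.655000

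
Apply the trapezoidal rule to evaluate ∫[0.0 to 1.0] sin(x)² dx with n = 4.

f(x) = sin(x)²
a = 0.0, b = 1.0, n = 4
h = (b - a)/n = 0.250000

Trapezoidal rule: (h/2)[f(x₀) + 2f(x₁) + 2f(x₂) + ... + f(xₙ)]

x_0 = 0.0000, f(x_0) = 0.000000, coefficient = 1
x_1 = 0.2500, f(x_1) = 0.061209, coefficient = 2
x_2 = 0.5000, f(x_2) = 0.229849, coefficient = 2
x_3 = 0.7500, f(x_3) = 0.464631, coefficient = 2
x_4 = 1.0000, f(x_4) = 0.708073, coefficient = 1

I ≈ (0.250000/2) × 2.219451 = 0.277431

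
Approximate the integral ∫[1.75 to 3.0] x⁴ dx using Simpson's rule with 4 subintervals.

f(x) = x⁴
a = 1.75, b = 3.0, n = 4
h = (b - a)/n = 0.312500

Simpson's rule: (h/3)[f(x₀) + 4f(x₁) + 2f(x₂) + ... + f(xₙ)]

x_0 = 1.7500, f(x_0) = 9.378906, coefficient = 1
x_1 = 2.0625, f(x_1) = 18.095718, coefficient = 4
x_2 = 2.3750, f(x_2) = 31.816650, coefficient = 2
x_3 = 2.6875, f(x_3) = 52.166763, coefficient = 4
x_4 = 3.0000, f(x_4) = 81.000000, coefficient = 1

I ≈ (0.312500/3) × 435.062134 = 45.318972
Exact value: 45.317383
Error: 0.001589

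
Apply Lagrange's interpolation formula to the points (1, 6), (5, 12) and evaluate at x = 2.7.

Lagrange interpolation formula:
P(x) = Σ yᵢ × Lᵢ(x)
where Lᵢ(x) = Π_{j≠i} (x - xⱼ)/(xᵢ - xⱼ)

L_0(2.7) = (2.7 - 5)/(1 - 5) = 0.575000
L_1(2.7) = (2.7 - 1)/(5 - 1) = 0.425000

P(2.7) = 6×L_0(2.7) + 12×L_1(2.7)
P(2.7) = 8.550000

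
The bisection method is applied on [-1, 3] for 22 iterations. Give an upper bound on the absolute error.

Bisection error bound: |error| ≤ (b-a)/2^n
|error| ≤ (3 - (-1))/2^22 = 4/2^22
|error| ≤ 0.0000009537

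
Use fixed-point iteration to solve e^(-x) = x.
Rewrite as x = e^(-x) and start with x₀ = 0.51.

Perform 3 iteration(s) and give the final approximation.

Equation: e^(-x) = x
Fixed-point form: x = e^(-x)
x₀ = 0.51

x_1 = g(0.510000) = 0.600496
x_2 = g(0.600496) = 0.548540
x_3 = g(0.548540) = 0.577793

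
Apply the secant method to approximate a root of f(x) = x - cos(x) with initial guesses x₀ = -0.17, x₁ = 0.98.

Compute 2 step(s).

f(x) = x - cos(x)
x₀ = -0.17, x₁ = 0.98

Secant formula: x_{n+1} = x_n - f(x_n)(x_n - x_{n-1})/(f(x_n) - f(x_{n-1}))

Iteration 1:
  f(-0.170000) = -1.155585
  f(0.980000) = 0.422977
  x_2 = 0.980000 - 0.422977×(0.980000 - (-0.170000))/(0.422977 - (-1.155585))
       = 0.671856
Iteration 2:
  f(0.980000) = 0.422977
  f(0.671856) = -0.110811
  x_3 = 0.671856 - (-0.110811)×(0.671856 - 0.980000)/(-0.110811 - 0.422977)
       = 0.735825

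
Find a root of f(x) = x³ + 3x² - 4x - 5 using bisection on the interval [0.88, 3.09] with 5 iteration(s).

f(x) = x³ + 3x² - 4x - 5
Initial interval: [0.88, 3.09]

Iteration 1:
  c_1 = (0.880000 + 3.090000)/2 = 1.985000
  f(c_1) = f(1.985000) = 6.702022
  f(a) × f(c) < 0, new interval: [0.880000, 1.985000]
Iteration 2:
  c_2 = (0.880000 + 1.985000)/2 = 1.432500
  f(c_2) = f(1.432500) = -1.634261
  f(a) × f(c) ≥ 0, new interval: [1.432500, 1.985000]
Iteration 3:
  c_3 = (1.432500 + 1.985000)/2 = 1.708750
  f(c_3) = f(1.708750) = 1.913733
  f(a) × f(c) < 0, new interval: [1.432500, 1.708750]
Iteration 4:
  c_4 = (1.432500 + 1.708750)/2 = 1.570625
  f(c_4) = f(1.570625) = -0.007395
  f(a) × f(c) ≥ 0, new interval: [1.570625, 1.708750]
Iteration 5:
  c_5 = (1.570625 + 1.708750)/2 = 1.639687
  f(c_5) = f(1.639687) = 0.915398
  f(a) × f(c) < 0, new interval: [1.570625, 1.639687]

After 5 iteration(s), the approximation is c_5 = 1.639687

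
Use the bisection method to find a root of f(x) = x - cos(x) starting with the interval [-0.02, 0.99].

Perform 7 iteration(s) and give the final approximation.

f(x) = x - cos(x)
Initial interval: [-0.02, 0.99]

Iteration 1:
  c_1 = (-0.020000 + 0.990000)/2 = 0.485000
  f(c_1) = f(0.485000) = -0.399675
  f(a) × f(c) ≥ 0, new interval: [0.485000, 0.990000]
Iteration 2:
  c_2 = (0.485000 + 0.990000)/2 = 0.737500
  f(c_2) = f(0.737500) = -0.002652
  f(a) × f(c) ≥ 0, new interval: [0.737500, 0.990000]
Iteration 3:
  c_3 = (0.737500 + 0.990000)/2 = 0.863750
  f(c_3) = f(0.863750) = 0.214159
  f(a) × f(c) < 0, new interval: [0.737500, 0.863750]
Iteration 4:
  c_4 = (0.737500 + 0.863750)/2 = 0.800625
  f(c_4) = f(0.800625) = 0.104367
  f(a) × f(c) < 0, new interval: [0.737500, 0.800625]
Iteration 5:
  c_5 = (0.737500 + 0.800625)/2 = 0.769062
  f(c_5) = f(0.769062) = 0.050500
  f(a) × f(c) < 0, new interval: [0.737500, 0.769062]
Iteration 6:
  c_6 = (0.737500 + 0.769062)/2 = 0.753281
  f(c_6) = f(0.753281) = 0.023833
  f(a) × f(c) < 0, new interval: [0.737500, 0.753281]
Iteration 7:
  c_7 = (0.737500 + 0.753281)/2 = 0.745391
  f(c_7) = f(0.745391) = 0.010568
  f(a) × f(c) < 0, new interval: [0.737500, 0.745391]

After 7 iteration(s), the approximation is c_7 = 0.745391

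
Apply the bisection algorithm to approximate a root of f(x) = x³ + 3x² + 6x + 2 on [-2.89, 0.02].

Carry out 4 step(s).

f(x) = x³ + 3x² + 6x + 2
Initial interval: [-2.89, 0.02]

Iteration 1:
  c_1 = (-2.890000 + 0.020000)/2 = -1.435000
  f(c_1) = f(-1.435000) = -3.387313
  f(a) × f(c) ≥ 0, new interval: [-1.435000, 0.020000]
Iteration 2:
  c_2 = (-1.435000 + 0.020000)/2 = -0.707500
  f(c_2) = f(-0.707500) = -1.097475
  f(a) × f(c) ≥ 0, new interval: [-0.707500, 0.020000]
Iteration 3:
  c_3 = (-0.707500 + 0.020000)/2 = -0.343750
  f(c_3) = f(-0.343750) = 0.251373
  f(a) × f(c) < 0, new interval: [-0.707500, -0.343750]
Iteration 4:
  c_4 = (-0.707500 + (-0.343750))/2 = -0.525625
  f(c_4) = f(-0.525625) = -0.470126
  f(a) × f(c) ≥ 0, new interval: [-0.525625, -0.343750]

After 4 iteration(s), the approximation is c_4 = -0.525625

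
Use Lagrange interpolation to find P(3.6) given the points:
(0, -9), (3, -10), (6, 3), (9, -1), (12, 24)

Lagrange interpolation formula:
P(x) = Σ yᵢ × Lᵢ(x)
where Lᵢ(x) = Π_{j≠i} (x - xⱼ)/(xᵢ - xⱼ)

L_0(3.6) = (3.6 - 3)/(0 - 3) × (3.6 - 6)/(0 - 6) × (3.6 - 9)/(0 - 9) × (3.6 - 12)/(0 - 12) = -0.033600
L_1(3.6) = (3.6 - 0)/(3 - 0) × (3.6 - 6)/(3 - 6) × (3.6 - 9)/(3 - 9) × (3.6 - 12)/(3 - 12) = 0.806400
L_2(3.6) = (3.6 - 0)/(6 - 0) × (3.6 - 3)/(6 - 3) × (3.6 - 9)/(6 - 9) × (3.6 - 12)/(6 - 12) = 0.302400
L_3(3.6) = (3.6 - 0)/(9 - 0) × (3.6 - 3)/(9 - 3) × (3.6 - 6)/(9 - 6) × (3.6 - 12)/(9 - 12) = -0.089600
L_4(3.6) = (3.6 - 0)/(12 - 0) × (3.6 - 3)/(12 - 3) × (3.6 - 6)/(12 - 6) × (3.6 - 9)/(12 - 9) = 0.014400

P(3.6) = (-9)×L_0(3.6) + (-10)×L_1(3.6) + 3×L_2(3.6) + (-1)×L_3(3.6) + 24×L_4(3.6)
P(3.6) = -6.419200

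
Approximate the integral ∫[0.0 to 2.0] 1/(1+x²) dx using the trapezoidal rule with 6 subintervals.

f(x) = 1/(1+x²)
a = 0.0, b = 2.0, n = 6
h = (b - a)/n = 0.333333

Trapezoidal rule: (h/2)[f(x₀) + 2f(x₁) + 2f(x₂) + ... + f(xₙ)]

x_0 = 0.0000, f(x_0) = 1.000000, coefficient = 1
x_1 = 0.3333, f(x_1) = 0.900000, coefficient = 2
x_2 = 0.6667, f(x_2) = 0.692308, coefficient = 2
x_3 = 1.0000, f(x_3) = 0.500000, coefficient = 2
x_4 = 1.3333, f(x_4) = 0.360000, coefficient = 2
x_5 = 1.6667, f(x_5) = 0.264706, coefficient = 2
x_6 = 2.0000, f(x_6) = 0.200000, coefficient = 1

I ≈ (0.333333/2) × 6.634027 = 1.105671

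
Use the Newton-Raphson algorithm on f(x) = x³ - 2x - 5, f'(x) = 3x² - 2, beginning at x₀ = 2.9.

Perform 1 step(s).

f(x) = x³ - 2x - 5
f'(x) = 3x² - 2
x₀ = 2.9

Newton-Raphson formula: x_{n+1} = x_n - f(x_n)/f'(x_n)

Iteration 1:
  f(2.900000) = 13.589000
  f'(2.900000) = 23.230000
  x_1 = 2.900000 - 13.589000/23.230000 = 2.315024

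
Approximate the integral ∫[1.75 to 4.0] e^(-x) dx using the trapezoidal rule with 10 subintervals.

f(x) = e^(-x)
a = 1.75, b = 4.0, n = 10
h = (b - a)/n = 0.225000

Trapezoidal rule: (h/2)[f(x₀) + 2f(x₁) + 2f(x₂) + ... + f(xₙ)]

x_0 = 1.7500, f(x_0) = 0.173774, coefficient = 1
x_1 = 1.9750, f(x_1) = 0.138761, coefficient = 2
x_2 = 2.2000, f(x_2) = 0.110803, coefficient = 2
x_3 = 2.4250, f(x_3) = 0.088478, coefficient = 2
x_4 = 2.6500, f(x_4) = 0.070651, coefficient = 2
x_5 = 2.8750, f(x_5) = 0.056416, coefficient = 2
x_6 = 3.1000, f(x_6) = 0.045049, coefficient = 2
x_7 = 3.3250, f(x_7) = 0.035973, coefficient = 2
x_8 = 3.5500, f(x_8) = 0.028725, coefficient = 2
x_9 = 3.7750, f(x_9) = 0.022937, coefficient = 2
x_10 = 4.0000, f(x_10) = 0.018316, coefficient = 1

I ≈ (0.225000/2) × 1.387676 = 0.156114
Exact value: 0.155458
Error: 0.000655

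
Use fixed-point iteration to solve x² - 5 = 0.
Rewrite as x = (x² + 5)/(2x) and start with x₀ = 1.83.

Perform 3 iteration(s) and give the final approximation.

Equation: x² - 5 = 0
Fixed-point form: x = (x² + 5)/(2x)
x₀ = 1.83

x_1 = g(1.830000) = 2.281120
x_2 = g(2.281120) = 2.236513
x_3 = g(2.236513) = 2.236068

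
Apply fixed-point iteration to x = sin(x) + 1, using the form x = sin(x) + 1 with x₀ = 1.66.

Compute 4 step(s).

Equation: x = sin(x) + 1
Fixed-point form: x = sin(x) + 1
x₀ = 1.66

x_1 = g(1.660000) = 1.996024
x_2 = g(1.996024) = 1.910945
x_3 = g(1.910945) = 1.942705
x_4 = g(1.942705) = 1.931635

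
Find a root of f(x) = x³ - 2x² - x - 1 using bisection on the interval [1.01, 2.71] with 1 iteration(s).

f(x) = x³ - 2x² - x - 1
Initial interval: [1.01, 2.71]

Iteration 1:
  c_1 = (1.010000 + 2.710000)/2 = 1.860000
  f(c_1) = f(1.860000) = -3.344344
  f(a) × f(c) ≥ 0, new interval: [1.860000, 2.710000]

After 1 iteration(s), the approximation is c_1 = 1.860000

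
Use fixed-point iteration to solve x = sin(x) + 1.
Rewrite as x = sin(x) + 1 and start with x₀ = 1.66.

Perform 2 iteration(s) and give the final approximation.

Equation: x = sin(x) + 1
Fixed-point form: x = sin(x) + 1
x₀ = 1.66

x_1 = g(1.660000) = 1.996024
x_2 = g(1.996024) = 1.910945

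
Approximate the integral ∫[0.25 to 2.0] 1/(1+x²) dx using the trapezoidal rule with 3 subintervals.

f(x) = 1/(1+x²)
a = 0.25, b = 2.0, n = 3
h = (b - a)/n = 0.583333

Trapezoidal rule: (h/2)[f(x₀) + 2f(x₁) + 2f(x₂) + ... + f(xₙ)]

x_0 = 0.2500, f(x_0) = 0.941176, coefficient = 1
x_1 = 0.8333, f(x_1) = 0.590164, coefficient = 2
x_2 = 1.4167, f(x_2) = 0.332564, coefficient = 2
x_3 = 2.0000, f(x_3) = 0.200000, coefficient = 1

I ≈ (0.583333/2) × 2.986631 = 0.871101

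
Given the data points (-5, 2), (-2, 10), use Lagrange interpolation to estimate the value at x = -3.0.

Lagrange interpolation formula:
P(x) = Σ yᵢ × Lᵢ(x)
where Lᵢ(x) = Π_{j≠i} (x - xⱼ)/(xᵢ - xⱼ)

L_0(-3.0) = (-3.0 - (-2))/(-5 - (-2)) = 0.333333
L_1(-3.0) = (-3.0 - (-5))/(-2 - (-5)) = 0.666667

P(-3.0) = 2×L_0(-3.0) + 10×L_1(-3.0)
P(-3.0) = 7.333333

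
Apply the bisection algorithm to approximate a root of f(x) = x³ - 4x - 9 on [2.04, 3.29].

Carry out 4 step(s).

f(x) = x³ - 4x - 9
Initial interval: [2.04, 3.29]

Iteration 1:
  c_1 = (2.040000 + 3.290000)/2 = 2.665000
  f(c_1) = f(2.665000) = -0.732570
  f(a) × f(c) ≥ 0, new interval: [2.665000, 3.290000]
Iteration 2:
  c_2 = (2.665000 + 3.290000)/2 = 2.977500
  f(c_2) = f(2.977500) = 5.487045
  f(a) × f(c) < 0, new interval: [2.665000, 2.977500]
Iteration 3:
  c_3 = (2.665000 + 2.977500)/2 = 2.821250
  f(c_3) = f(2.821250) = 2.170603
  f(a) × f(c) < 0, new interval: [2.665000, 2.821250]
Iteration 4:
  c_4 = (2.665000 + 2.821250)/2 = 2.743125
  f(c_4) = f(2.743125) = 0.668788
  f(a) × f(c) < 0, new interval: [2.665000, 2.743125]

After 4 iteration(s), the approximation is c_4 = 2.743125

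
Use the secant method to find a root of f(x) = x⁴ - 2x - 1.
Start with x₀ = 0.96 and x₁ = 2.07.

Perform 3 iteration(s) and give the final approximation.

f(x) = x⁴ - 2x - 1
x₀ = 0.96, x₁ = 2.07

Secant formula: x_{n+1} = x_n - f(x_n)(x_n - x_{n-1})/(f(x_n) - f(x_{n-1}))

Iteration 1:
  f(0.960000) = -2.070653
  f(2.070000) = 13.220368
  x_2 = 2.070000 - 13.220368×(2.070000 - 0.960000)/(13.220368 - (-2.070653))
       = 1.110312
Iteration 2:
  f(2.070000) = 13.220368
  f(1.110312) = -1.700846
  x_3 = 1.110312 - (-1.700846)×(1.110312 - 2.070000)/(-1.700846 - 13.220368)
       = 1.219705
Iteration 3:
  f(1.110312) = -1.700846
  f(1.219705) = -1.226215
  x_4 = 1.219705 - (-1.226215)×(1.219705 - 1.110312)/(-1.226215 - (-1.700846))
       = 1.502325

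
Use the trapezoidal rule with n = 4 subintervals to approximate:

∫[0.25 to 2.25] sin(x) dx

f(x) = sin(x)
a = 0.25, b = 2.25, n = 4
h = (b - a)/n = 0.500000

Trapezoidal rule: (h/2)[f(x₀) + 2f(x₁) + 2f(x₂) + ... + f(xₙ)]

x_0 = 0.2500, f(x_0) = 0.247404, coefficient = 1
x_1 = 0.7500, f(x_1) = 0.681639, coefficient = 2
x_2 = 1.2500, f(x_2) = 0.948985, coefficient = 2
x_3 = 1.7500, f(x_3) = 0.983986, coefficient = 2
x_4 = 2.2500, f(x_4) = 0.778073, coefficient = 1

I ≈ (0.500000/2) × 6.254696 = 1.563674
Exact value: 1.597086
Error: 0.033412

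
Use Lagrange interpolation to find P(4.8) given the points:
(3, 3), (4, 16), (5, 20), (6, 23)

Lagrange interpolation formula:
P(x) = Σ yᵢ × Lᵢ(x)
where Lᵢ(x) = Π_{j≠i} (x - xⱼ)/(xᵢ - xⱼ)

L_0(4.8) = (4.8 - 4)/(3 - 4) × (4.8 - 5)/(3 - 5) × (4.8 - 6)/(3 - 6) = -0.032000
L_1(4.8) = (4.8 - 3)/(4 - 3) × (4.8 - 5)/(4 - 5) × (4.8 - 6)/(4 - 6) = 0.216000
L_2(4.8) = (4.8 - 3)/(5 - 3) × (4.8 - 4)/(5 - 4) × (4.8 - 6)/(5 - 6) = 0.864000
L_3(4.8) = (4.8 - 3)/(6 - 3) × (4.8 - 4)/(6 - 4) × (4.8 - 5)/(6 - 5) = -0.048000

P(4.8) = 3×L_0(4.8) + 16×L_1(4.8) + 20×L_2(4.8) + 23×L_3(4.8)
P(4.8) = 19.536000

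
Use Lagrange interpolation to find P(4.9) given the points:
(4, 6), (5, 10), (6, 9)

Lagrange interpolation formula:
P(x) = Σ yᵢ × Lᵢ(x)
where Lᵢ(x) = Π_{j≠i} (x - xⱼ)/(xᵢ - xⱼ)

L_0(4.9) = (4.9 - 5)/(4 - 5) × (4.9 - 6)/(4 - 6) = 0.055000
L_1(4.9) = (4.9 - 4)/(5 - 4) × (4.9 - 6)/(5 - 6) = 0.990000
L_2(4.9) = (4.9 - 4)/(6 - 4) × (4.9 - 5)/(6 - 5) = -0.045000

P(4.9) = 6×L_0(4.9) + 10×L_1(4.9) + 9×L_2(4.9)
P(4.9) = 9.825000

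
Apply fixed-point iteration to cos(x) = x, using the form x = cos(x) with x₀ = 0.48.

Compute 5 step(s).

Equation: cos(x) = x
Fixed-point form: x = cos(x)
x₀ = 0.48

x_1 = g(0.480000) = 0.886995
x_2 = g(0.886995) = 0.631744
x_3 = g(0.631744) = 0.806999
x_4 = g(0.806999) = 0.691669
x_5 = g(0.691669) = 0.770182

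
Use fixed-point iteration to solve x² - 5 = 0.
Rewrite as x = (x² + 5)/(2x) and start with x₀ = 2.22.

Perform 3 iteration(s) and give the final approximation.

Equation: x² - 5 = 0
Fixed-point form: x = (x² + 5)/(2x)
x₀ = 2.22

x_1 = g(2.220000) = 2.236126
x_2 = g(2.236126) = 2.236068
x_3 = g(2.236068) = 2.236068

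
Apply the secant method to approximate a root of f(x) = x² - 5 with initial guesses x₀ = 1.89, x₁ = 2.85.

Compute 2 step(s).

f(x) = x² - 5
x₀ = 1.89, x₁ = 2.85

Secant formula: x_{n+1} = x_n - f(x_n)(x_n - x_{n-1})/(f(x_n) - f(x_{n-1}))

Iteration 1:
  f(1.890000) = -1.427900
  f(2.850000) = 3.122500
  x_2 = 2.850000 - 3.122500×(2.850000 - 1.890000)/(3.122500 - (-1.427900))
       = 2.191245
Iteration 2:
  f(2.850000) = 3.122500
  f(2.191245) = -0.198447
  x_3 = 2.191245 - (-0.198447)×(2.191245 - 2.850000)/(-0.198447 - 3.122500)
       = 2.230609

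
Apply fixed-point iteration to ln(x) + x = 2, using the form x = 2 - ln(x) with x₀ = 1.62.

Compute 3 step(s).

Equation: ln(x) + x = 2
Fixed-point form: x = 2 - ln(x)
x₀ = 1.62

x_1 = g(1.620000) = 1.517574
x_2 = g(1.517574) = 1.582887
x_3 = g(1.582887) = 1.540750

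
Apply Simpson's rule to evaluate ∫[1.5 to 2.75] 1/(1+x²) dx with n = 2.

f(x) = 1/(1+x²)
a = 1.5, b = 2.75, n = 2
h = (b - a)/n = 0.625000

Simpson's rule: (h/3)[f(x₀) + 4f(x₁) + 2f(x₂) + ... + f(xₙ)]

x_0 = 1.5000, f(x_0) = 0.307692, coefficient = 1
x_1 = 2.1250, f(x_1) = 0.181303, coefficient = 4
x_2 = 2.7500, f(x_2) = 0.116788, coefficient = 1

I ≈ (0.625000/3) × 1.149693 = 0.239519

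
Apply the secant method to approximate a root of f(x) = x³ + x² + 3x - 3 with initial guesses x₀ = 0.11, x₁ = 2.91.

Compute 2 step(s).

f(x) = x³ + x² + 3x - 3
x₀ = 0.11, x₁ = 2.91

Secant formula: x_{n+1} = x_n - f(x_n)(x_n - x_{n-1})/(f(x_n) - f(x_{n-1}))

Iteration 1:
  f(0.110000) = -2.656569
  f(2.910000) = 38.840271
  x_2 = 2.910000 - 38.840271×(2.910000 - 0.110000)/(38.840271 - (-2.656569))
       = 0.289252
Iteration 2:
  f(2.910000) = 38.840271
  f(0.289252) = -2.024376
  x_3 = 0.289252 - (-2.024376)×(0.289252 - 2.910000)/(-2.024376 - 38.840271)
       = 0.419080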